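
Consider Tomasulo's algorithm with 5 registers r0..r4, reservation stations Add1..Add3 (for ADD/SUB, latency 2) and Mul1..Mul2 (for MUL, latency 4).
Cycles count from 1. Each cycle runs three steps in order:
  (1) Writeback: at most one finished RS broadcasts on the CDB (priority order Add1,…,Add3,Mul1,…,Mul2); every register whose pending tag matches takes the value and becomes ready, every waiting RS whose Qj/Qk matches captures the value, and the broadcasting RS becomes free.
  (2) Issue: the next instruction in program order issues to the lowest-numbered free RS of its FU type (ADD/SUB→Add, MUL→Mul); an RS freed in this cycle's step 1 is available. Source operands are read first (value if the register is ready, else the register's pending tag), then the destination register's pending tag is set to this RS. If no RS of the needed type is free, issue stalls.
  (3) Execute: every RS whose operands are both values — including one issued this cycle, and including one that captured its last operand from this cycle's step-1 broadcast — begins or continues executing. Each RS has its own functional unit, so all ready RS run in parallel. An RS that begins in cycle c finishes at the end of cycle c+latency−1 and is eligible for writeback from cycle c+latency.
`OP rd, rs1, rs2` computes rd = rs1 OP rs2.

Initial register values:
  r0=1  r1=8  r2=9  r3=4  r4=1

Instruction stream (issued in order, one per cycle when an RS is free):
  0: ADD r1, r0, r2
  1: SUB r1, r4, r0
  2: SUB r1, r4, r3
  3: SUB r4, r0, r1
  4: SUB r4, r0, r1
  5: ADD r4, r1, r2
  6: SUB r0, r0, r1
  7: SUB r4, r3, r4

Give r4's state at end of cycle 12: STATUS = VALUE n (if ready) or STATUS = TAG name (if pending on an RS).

STATUS = VALUE -2

cycle 1: issue ADD r1<-Add1 // r0:1,r1:Add1,r2:9,r3:4,r4:1
cycle 2: issue SUB r1<-Add2 // r0:1,r1:Add2,r2:9,r3:4,r4:1
cycle 3: CDB Add1=10; issue SUB r1<-Add1 // r0:1,r1:Add1,r2:9,r3:4,r4:1
cycle 4: CDB Add2=0; issue SUB r4<-Add2 // r0:1,r1:Add1,r2:9,r3:4,r4:Add2
cycle 5: CDB Add1=-3; issue SUB r4<-Add1 // r0:1,r1:-3,r2:9,r3:4,r4:Add1
cycle 6: issue ADD r4<-Add3 // r0:1,r1:-3,r2:9,r3:4,r4:Add3
cycle 7: CDB Add1=4; issue SUB r0<-Add1 // r0:Add1,r1:-3,r2:9,r3:4,r4:Add3
cycle 8: CDB Add2=4; issue SUB r4<-Add2 // r0:Add1,r1:-3,r2:9,r3:4,r4:Add2
cycle 9: CDB Add1=4 // r0:4,r1:-3,r2:9,r3:4,r4:Add2
cycle 10: CDB Add3=6 // r0:4,r1:-3,r2:9,r3:4,r4:Add2
cycle 11: - // r0:4,r1:-3,r2:9,r3:4,r4:Add2
cycle 12: CDB Add2=-2 // r0:4,r1:-3,r2:9,r3:4,r4:-2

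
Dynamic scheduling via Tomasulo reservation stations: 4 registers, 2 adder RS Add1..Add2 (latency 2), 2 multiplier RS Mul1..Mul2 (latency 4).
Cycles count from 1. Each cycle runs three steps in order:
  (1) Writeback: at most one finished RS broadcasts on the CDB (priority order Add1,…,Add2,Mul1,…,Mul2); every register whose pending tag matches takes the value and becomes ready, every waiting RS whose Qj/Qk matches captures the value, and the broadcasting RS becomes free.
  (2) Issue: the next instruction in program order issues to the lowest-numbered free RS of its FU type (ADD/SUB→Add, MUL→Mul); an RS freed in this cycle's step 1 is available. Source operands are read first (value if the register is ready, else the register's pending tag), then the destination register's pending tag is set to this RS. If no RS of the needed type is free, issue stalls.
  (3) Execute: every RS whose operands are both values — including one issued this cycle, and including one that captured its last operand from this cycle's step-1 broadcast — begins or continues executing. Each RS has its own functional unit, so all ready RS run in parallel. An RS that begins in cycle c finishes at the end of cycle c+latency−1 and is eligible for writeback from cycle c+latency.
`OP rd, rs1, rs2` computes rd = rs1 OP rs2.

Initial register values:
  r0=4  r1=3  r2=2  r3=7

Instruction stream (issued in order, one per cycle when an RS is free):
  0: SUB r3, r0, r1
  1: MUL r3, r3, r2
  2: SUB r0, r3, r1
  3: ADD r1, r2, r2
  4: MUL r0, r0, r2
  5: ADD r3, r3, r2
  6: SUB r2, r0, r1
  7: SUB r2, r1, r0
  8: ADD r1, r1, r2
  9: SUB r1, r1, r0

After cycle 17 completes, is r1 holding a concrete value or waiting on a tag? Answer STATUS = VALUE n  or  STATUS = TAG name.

c1: issue SUB r3<-Add1 | r0:4,r1:3,r2:2,r3:Add1
c2: issue MUL r3<-Mul1 | r0:4,r1:3,r2:2,r3:Mul1
c3: CDB Add1=1; issue SUB r0<-Add1 | r0:Add1,r1:3,r2:2,r3:Mul1
c4: issue ADD r1<-Add2 | r0:Add1,r1:Add2,r2:2,r3:Mul1
c5: issue MUL r0<-Mul2 | r0:Mul2,r1:Add2,r2:2,r3:Mul1
c6: CDB Add2=4; issue ADD r3<-Add2 | r0:Mul2,r1:4,r2:2,r3:Add2
c7: CDB Mul1=2; stall | r0:Mul2,r1:4,r2:2,r3:Add2
c8: stall | r0:Mul2,r1:4,r2:2,r3:Add2
c9: CDB Add1=-1; issue SUB r2<-Add1 | r0:Mul2,r1:4,r2:Add1,r3:Add2
c10: CDB Add2=4; issue SUB r2<-Add2 | r0:Mul2,r1:4,r2:Add2,r3:4
c11: stall | r0:Mul2,r1:4,r2:Add2,r3:4
c12: stall | r0:Mul2,r1:4,r2:Add2,r3:4
c13: CDB Mul2=-2; stall | r0:-2,r1:4,r2:Add2,r3:4
c14: stall | r0:-2,r1:4,r2:Add2,r3:4
c15: CDB Add1=-6; issue ADD r1<-Add1 | r0:-2,r1:Add1,r2:Add2,r3:4
c16: CDB Add2=6; issue SUB r1<-Add2 | r0:-2,r1:Add2,r2:6,r3:4
c17: - | r0:-2,r1:Add2,r2:6,r3:4

STATUS = TAG Add2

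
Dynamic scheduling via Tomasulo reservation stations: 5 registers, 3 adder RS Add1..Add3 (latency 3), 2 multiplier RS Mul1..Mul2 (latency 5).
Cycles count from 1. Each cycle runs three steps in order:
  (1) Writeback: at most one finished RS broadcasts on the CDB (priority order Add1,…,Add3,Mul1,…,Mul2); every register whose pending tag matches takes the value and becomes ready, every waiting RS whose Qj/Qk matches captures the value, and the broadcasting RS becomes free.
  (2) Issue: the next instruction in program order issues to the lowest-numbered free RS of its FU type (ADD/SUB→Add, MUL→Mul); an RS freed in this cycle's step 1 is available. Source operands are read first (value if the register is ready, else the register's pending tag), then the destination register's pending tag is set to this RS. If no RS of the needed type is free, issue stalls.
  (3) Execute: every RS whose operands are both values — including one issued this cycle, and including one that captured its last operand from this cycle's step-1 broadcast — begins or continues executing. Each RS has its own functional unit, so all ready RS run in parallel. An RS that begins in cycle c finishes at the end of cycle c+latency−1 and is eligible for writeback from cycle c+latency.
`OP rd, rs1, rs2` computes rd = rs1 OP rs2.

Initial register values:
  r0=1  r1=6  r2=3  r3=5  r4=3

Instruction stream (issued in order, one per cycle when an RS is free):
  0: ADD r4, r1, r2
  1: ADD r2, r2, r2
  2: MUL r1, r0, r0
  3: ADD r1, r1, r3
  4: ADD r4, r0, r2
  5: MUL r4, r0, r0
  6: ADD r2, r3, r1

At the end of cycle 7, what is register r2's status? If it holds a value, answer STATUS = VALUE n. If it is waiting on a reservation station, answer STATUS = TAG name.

STATUS = TAG Add3

c1: issue ADD r4<-Add1 | r0:1,r1:6,r2:3,r3:5,r4:Add1
c2: issue ADD r2<-Add2 | r0:1,r1:6,r2:Add2,r3:5,r4:Add1
c3: issue MUL r1<-Mul1 | r0:1,r1:Mul1,r2:Add2,r3:5,r4:Add1
c4: CDB Add1=9; issue ADD r1<-Add1 | r0:1,r1:Add1,r2:Add2,r3:5,r4:9
c5: CDB Add2=6; issue ADD r4<-Add2 | r0:1,r1:Add1,r2:6,r3:5,r4:Add2
c6: issue MUL r4<-Mul2 | r0:1,r1:Add1,r2:6,r3:5,r4:Mul2
c7: issue ADD r2<-Add3 | r0:1,r1:Add1,r2:Add3,r3:5,r4:Mul2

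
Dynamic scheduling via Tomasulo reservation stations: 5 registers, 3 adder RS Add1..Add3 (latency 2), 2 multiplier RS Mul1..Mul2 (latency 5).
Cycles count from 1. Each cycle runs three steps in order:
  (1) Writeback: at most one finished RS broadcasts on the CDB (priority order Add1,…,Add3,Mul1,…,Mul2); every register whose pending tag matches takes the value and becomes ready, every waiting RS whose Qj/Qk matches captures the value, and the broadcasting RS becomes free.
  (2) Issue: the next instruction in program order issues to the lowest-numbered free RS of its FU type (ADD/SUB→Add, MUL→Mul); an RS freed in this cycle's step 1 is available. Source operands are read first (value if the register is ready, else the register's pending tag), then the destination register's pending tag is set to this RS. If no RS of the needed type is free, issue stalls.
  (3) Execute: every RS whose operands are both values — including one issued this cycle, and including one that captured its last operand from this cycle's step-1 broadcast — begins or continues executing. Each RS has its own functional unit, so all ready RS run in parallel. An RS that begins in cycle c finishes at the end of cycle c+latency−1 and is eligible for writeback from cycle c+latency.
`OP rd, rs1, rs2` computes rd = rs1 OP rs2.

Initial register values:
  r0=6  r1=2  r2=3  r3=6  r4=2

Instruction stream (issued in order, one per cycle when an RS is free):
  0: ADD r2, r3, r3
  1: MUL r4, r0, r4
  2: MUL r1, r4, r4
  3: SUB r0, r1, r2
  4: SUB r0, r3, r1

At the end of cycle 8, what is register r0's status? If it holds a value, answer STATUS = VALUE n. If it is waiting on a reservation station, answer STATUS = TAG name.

  c1: issue ADD r2<-Add1  regs: r0:6,r1:2,r2:Add1,r3:6,r4:2
  c2: issue MUL r4<-Mul1  regs: r0:6,r1:2,r2:Add1,r3:6,r4:Mul1
  c3: CDB Add1=12; issue MUL r1<-Mul2  regs: r0:6,r1:Mul2,r2:12,r3:6,r4:Mul1
  c4: issue SUB r0<-Add1  regs: r0:Add1,r1:Mul2,r2:12,r3:6,r4:Mul1
  c5: issue SUB r0<-Add2  regs: r0:Add2,r1:Mul2,r2:12,r3:6,r4:Mul1
  c6: -  regs: r0:Add2,r1:Mul2,r2:12,r3:6,r4:Mul1
  c7: CDB Mul1=12  regs: r0:Add2,r1:Mul2,r2:12,r3:6,r4:12
  c8: -  regs: r0:Add2,r1:Mul2,r2:12,r3:6,r4:12

STATUS = TAG Add2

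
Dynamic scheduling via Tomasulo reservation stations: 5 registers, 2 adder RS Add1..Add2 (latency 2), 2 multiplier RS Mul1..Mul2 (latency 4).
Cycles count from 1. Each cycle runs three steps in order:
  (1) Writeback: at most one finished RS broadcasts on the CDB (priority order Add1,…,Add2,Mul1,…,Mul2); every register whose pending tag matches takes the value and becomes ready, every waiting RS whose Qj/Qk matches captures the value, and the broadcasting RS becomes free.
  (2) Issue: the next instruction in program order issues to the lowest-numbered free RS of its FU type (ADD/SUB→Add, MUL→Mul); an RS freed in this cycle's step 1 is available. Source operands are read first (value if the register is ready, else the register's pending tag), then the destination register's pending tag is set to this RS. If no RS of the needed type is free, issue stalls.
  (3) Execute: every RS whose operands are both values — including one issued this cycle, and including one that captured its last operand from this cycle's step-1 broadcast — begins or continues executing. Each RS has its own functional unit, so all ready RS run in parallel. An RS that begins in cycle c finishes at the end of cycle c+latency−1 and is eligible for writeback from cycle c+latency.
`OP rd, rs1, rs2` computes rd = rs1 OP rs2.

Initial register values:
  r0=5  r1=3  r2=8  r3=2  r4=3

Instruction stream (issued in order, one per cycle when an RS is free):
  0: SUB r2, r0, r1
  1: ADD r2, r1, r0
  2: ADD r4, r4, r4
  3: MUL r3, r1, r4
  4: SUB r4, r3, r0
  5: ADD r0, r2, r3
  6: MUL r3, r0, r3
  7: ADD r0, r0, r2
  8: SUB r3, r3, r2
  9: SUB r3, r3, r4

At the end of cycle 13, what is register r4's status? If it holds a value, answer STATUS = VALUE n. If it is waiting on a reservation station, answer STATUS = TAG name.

STATUS = VALUE 13

cycle 1: issue SUB r2<-Add1 // r0:5,r1:3,r2:Add1,r3:2,r4:3
cycle 2: issue ADD r2<-Add2 // r0:5,r1:3,r2:Add2,r3:2,r4:3
cycle 3: CDB Add1=2; issue ADD r4<-Add1 // r0:5,r1:3,r2:Add2,r3:2,r4:Add1
cycle 4: CDB Add2=8; issue MUL r3<-Mul1 // r0:5,r1:3,r2:8,r3:Mul1,r4:Add1
cycle 5: CDB Add1=6; issue SUB r4<-Add1 // r0:5,r1:3,r2:8,r3:Mul1,r4:Add1
cycle 6: issue ADD r0<-Add2 // r0:Add2,r1:3,r2:8,r3:Mul1,r4:Add1
cycle 7: issue MUL r3<-Mul2 // r0:Add2,r1:3,r2:8,r3:Mul2,r4:Add1
cycle 8: stall // r0:Add2,r1:3,r2:8,r3:Mul2,r4:Add1
cycle 9: CDB Mul1=18; stall // r0:Add2,r1:3,r2:8,r3:Mul2,r4:Add1
cycle 10: stall // r0:Add2,r1:3,r2:8,r3:Mul2,r4:Add1
cycle 11: CDB Add1=13; issue ADD r0<-Add1 // r0:Add1,r1:3,r2:8,r3:Mul2,r4:13
cycle 12: CDB Add2=26; issue SUB r3<-Add2 // r0:Add1,r1:3,r2:8,r3:Add2,r4:13
cycle 13: stall // r0:Add1,r1:3,r2:8,r3:Add2,r4:13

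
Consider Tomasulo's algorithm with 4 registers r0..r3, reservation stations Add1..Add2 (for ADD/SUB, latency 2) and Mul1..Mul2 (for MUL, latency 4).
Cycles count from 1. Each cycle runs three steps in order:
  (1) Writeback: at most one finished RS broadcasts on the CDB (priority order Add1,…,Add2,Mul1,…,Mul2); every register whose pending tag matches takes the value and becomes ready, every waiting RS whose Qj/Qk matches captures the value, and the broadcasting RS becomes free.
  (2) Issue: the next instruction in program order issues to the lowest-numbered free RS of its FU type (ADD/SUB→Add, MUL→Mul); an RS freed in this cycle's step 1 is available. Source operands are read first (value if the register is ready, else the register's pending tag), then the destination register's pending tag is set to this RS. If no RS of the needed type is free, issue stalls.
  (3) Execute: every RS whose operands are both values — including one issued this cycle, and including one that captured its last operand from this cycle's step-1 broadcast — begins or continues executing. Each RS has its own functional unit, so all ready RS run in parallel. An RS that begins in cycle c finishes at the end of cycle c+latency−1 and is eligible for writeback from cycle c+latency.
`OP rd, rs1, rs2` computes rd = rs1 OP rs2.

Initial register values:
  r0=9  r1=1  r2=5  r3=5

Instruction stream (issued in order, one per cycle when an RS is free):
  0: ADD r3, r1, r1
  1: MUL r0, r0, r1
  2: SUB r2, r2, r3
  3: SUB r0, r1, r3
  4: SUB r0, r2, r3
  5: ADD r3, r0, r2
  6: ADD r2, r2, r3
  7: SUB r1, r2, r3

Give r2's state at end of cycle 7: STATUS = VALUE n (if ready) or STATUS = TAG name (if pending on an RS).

STATUS = TAG Add1

c1: issue ADD r3<-Add1 | r0:9,r1:1,r2:5,r3:Add1
c2: issue MUL r0<-Mul1 | r0:Mul1,r1:1,r2:5,r3:Add1
c3: CDB Add1=2; issue SUB r2<-Add1 | r0:Mul1,r1:1,r2:Add1,r3:2
c4: issue SUB r0<-Add2 | r0:Add2,r1:1,r2:Add1,r3:2
c5: CDB Add1=3; issue SUB r0<-Add1 | r0:Add1,r1:1,r2:3,r3:2
c6: CDB Add2=-1; issue ADD r3<-Add2 | r0:Add1,r1:1,r2:3,r3:Add2
c7: CDB Add1=1; issue ADD r2<-Add1 | r0:1,r1:1,r2:Add1,r3:Add2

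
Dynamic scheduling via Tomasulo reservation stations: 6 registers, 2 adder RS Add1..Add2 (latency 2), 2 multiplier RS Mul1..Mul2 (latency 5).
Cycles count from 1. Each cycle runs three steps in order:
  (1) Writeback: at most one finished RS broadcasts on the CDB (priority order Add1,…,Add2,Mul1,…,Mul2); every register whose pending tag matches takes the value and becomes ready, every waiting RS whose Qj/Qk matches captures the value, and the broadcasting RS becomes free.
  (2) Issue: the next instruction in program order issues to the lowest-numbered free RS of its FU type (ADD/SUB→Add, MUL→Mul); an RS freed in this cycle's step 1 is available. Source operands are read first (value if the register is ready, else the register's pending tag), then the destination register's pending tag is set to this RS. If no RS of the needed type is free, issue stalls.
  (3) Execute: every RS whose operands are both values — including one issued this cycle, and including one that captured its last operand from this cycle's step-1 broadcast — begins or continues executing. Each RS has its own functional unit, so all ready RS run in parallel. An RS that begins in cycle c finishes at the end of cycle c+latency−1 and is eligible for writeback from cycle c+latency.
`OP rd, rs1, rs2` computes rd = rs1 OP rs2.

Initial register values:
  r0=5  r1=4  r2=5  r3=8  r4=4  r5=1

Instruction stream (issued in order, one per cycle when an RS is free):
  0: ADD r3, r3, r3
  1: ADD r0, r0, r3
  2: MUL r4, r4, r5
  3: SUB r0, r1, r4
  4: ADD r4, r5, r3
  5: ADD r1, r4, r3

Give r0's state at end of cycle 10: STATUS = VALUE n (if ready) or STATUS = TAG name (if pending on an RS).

c1: issue ADD r3<-Add1 | r0:5,r1:4,r2:5,r3:Add1,r4:4,r5:1
c2: issue ADD r0<-Add2 | r0:Add2,r1:4,r2:5,r3:Add1,r4:4,r5:1
c3: CDB Add1=16; issue MUL r4<-Mul1 | r0:Add2,r1:4,r2:5,r3:16,r4:Mul1,r5:1
c4: issue SUB r0<-Add1 | r0:Add1,r1:4,r2:5,r3:16,r4:Mul1,r5:1
c5: CDB Add2=21; issue ADD r4<-Add2 | r0:Add1,r1:4,r2:5,r3:16,r4:Add2,r5:1
c6: stall | r0:Add1,r1:4,r2:5,r3:16,r4:Add2,r5:1
c7: CDB Add2=17; issue ADD r1<-Add2 | r0:Add1,r1:Add2,r2:5,r3:16,r4:17,r5:1
c8: CDB Mul1=4 | r0:Add1,r1:Add2,r2:5,r3:16,r4:17,r5:1
c9: CDB Add2=33 | r0:Add1,r1:33,r2:5,r3:16,r4:17,r5:1
c10: CDB Add1=0 | r0:0,r1:33,r2:5,r3:16,r4:17,r5:1

STATUS = VALUE 0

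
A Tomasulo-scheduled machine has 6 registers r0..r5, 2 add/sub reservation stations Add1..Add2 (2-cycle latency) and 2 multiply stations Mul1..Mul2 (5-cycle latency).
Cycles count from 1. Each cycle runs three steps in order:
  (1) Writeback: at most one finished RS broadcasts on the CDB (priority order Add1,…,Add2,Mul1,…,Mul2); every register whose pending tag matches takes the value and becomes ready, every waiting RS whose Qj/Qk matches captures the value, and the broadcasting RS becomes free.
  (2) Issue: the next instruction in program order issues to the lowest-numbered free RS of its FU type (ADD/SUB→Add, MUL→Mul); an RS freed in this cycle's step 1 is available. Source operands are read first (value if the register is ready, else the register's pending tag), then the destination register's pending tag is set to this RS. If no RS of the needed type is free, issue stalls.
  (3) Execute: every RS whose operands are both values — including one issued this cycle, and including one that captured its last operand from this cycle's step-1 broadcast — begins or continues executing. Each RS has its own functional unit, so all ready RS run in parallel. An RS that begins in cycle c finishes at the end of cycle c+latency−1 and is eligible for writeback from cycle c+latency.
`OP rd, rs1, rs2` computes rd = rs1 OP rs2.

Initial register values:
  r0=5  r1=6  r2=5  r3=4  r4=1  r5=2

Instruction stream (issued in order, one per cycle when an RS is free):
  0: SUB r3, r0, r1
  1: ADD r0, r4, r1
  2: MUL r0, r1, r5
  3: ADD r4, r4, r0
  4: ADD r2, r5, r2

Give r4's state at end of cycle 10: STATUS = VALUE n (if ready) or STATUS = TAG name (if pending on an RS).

STATUS = VALUE 13

cycle 1: issue SUB r3<-Add1 // r0:5,r1:6,r2:5,r3:Add1,r4:1,r5:2
cycle 2: issue ADD r0<-Add2 // r0:Add2,r1:6,r2:5,r3:Add1,r4:1,r5:2
cycle 3: CDB Add1=-1; issue MUL r0<-Mul1 // r0:Mul1,r1:6,r2:5,r3:-1,r4:1,r5:2
cycle 4: CDB Add2=7; issue ADD r4<-Add1 // r0:Mul1,r1:6,r2:5,r3:-1,r4:Add1,r5:2
cycle 5: issue ADD r2<-Add2 // r0:Mul1,r1:6,r2:Add2,r3:-1,r4:Add1,r5:2
cycle 6: - // r0:Mul1,r1:6,r2:Add2,r3:-1,r4:Add1,r5:2
cycle 7: CDB Add2=7 // r0:Mul1,r1:6,r2:7,r3:-1,r4:Add1,r5:2
cycle 8: CDB Mul1=12 // r0:12,r1:6,r2:7,r3:-1,r4:Add1,r5:2
cycle 9: - // r0:12,r1:6,r2:7,r3:-1,r4:Add1,r5:2
cycle 10: CDB Add1=13 // r0:12,r1:6,r2:7,r3:-1,r4:13,r5:2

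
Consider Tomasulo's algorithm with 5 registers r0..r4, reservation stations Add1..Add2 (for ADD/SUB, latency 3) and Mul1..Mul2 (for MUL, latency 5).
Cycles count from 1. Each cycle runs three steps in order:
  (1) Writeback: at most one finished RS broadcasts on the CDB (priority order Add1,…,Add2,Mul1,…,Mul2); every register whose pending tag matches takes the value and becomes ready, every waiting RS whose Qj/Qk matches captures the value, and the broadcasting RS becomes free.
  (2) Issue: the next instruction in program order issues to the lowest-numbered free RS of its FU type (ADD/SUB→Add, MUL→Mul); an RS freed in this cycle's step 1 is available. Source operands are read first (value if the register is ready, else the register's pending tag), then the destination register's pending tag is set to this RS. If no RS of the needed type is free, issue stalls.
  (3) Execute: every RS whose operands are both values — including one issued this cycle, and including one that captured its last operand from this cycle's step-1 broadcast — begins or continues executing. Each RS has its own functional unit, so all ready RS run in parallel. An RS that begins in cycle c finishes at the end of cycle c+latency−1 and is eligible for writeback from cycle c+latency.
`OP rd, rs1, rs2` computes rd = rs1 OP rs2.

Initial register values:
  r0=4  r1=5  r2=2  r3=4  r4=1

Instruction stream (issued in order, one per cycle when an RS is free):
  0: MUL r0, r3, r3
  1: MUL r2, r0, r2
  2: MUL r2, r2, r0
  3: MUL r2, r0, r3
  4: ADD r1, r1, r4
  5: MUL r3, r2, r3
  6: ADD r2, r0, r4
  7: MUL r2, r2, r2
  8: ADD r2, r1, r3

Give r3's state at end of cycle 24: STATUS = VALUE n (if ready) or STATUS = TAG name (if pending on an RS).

cycle 1: issue MUL r0<-Mul1 // r0:Mul1,r1:5,r2:2,r3:4,r4:1
cycle 2: issue MUL r2<-Mul2 // r0:Mul1,r1:5,r2:Mul2,r3:4,r4:1
cycle 3: stall // r0:Mul1,r1:5,r2:Mul2,r3:4,r4:1
cycle 4: stall // r0:Mul1,r1:5,r2:Mul2,r3:4,r4:1
cycle 5: stall // r0:Mul1,r1:5,r2:Mul2,r3:4,r4:1
cycle 6: CDB Mul1=16; issue MUL r2<-Mul1 // r0:16,r1:5,r2:Mul1,r3:4,r4:1
cycle 7: stall // r0:16,r1:5,r2:Mul1,r3:4,r4:1
cycle 8: stall // r0:16,r1:5,r2:Mul1,r3:4,r4:1
cycle 9: stall // r0:16,r1:5,r2:Mul1,r3:4,r4:1
cycle 10: stall // r0:16,r1:5,r2:Mul1,r3:4,r4:1
cycle 11: CDB Mul2=32; issue MUL r2<-Mul2 // r0:16,r1:5,r2:Mul2,r3:4,r4:1
cycle 12: issue ADD r1<-Add1 // r0:16,r1:Add1,r2:Mul2,r3:4,r4:1
cycle 13: stall // r0:16,r1:Add1,r2:Mul2,r3:4,r4:1
cycle 14: stall // r0:16,r1:Add1,r2:Mul2,r3:4,r4:1
cycle 15: CDB Add1=6; stall // r0:16,r1:6,r2:Mul2,r3:4,r4:1
cycle 16: CDB Mul1=512; issue MUL r3<-Mul1 // r0:16,r1:6,r2:Mul2,r3:Mul1,r4:1
cycle 17: CDB Mul2=64; issue ADD r2<-Add1 // r0:16,r1:6,r2:Add1,r3:Mul1,r4:1
cycle 18: issue MUL r2<-Mul2 // r0:16,r1:6,r2:Mul2,r3:Mul1,r4:1
cycle 19: issue ADD r2<-Add2 // r0:16,r1:6,r2:Add2,r3:Mul1,r4:1
cycle 20: CDB Add1=17 // r0:16,r1:6,r2:Add2,r3:Mul1,r4:1
cycle 21: - // r0:16,r1:6,r2:Add2,r3:Mul1,r4:1
cycle 22: CDB Mul1=256 // r0:16,r1:6,r2:Add2,r3:256,r4:1
cycle 23: - // r0:16,r1:6,r2:Add2,r3:256,r4:1
cycle 24: - // r0:16,r1:6,r2:Add2,r3:256,r4:1

STATUS = VALUE 256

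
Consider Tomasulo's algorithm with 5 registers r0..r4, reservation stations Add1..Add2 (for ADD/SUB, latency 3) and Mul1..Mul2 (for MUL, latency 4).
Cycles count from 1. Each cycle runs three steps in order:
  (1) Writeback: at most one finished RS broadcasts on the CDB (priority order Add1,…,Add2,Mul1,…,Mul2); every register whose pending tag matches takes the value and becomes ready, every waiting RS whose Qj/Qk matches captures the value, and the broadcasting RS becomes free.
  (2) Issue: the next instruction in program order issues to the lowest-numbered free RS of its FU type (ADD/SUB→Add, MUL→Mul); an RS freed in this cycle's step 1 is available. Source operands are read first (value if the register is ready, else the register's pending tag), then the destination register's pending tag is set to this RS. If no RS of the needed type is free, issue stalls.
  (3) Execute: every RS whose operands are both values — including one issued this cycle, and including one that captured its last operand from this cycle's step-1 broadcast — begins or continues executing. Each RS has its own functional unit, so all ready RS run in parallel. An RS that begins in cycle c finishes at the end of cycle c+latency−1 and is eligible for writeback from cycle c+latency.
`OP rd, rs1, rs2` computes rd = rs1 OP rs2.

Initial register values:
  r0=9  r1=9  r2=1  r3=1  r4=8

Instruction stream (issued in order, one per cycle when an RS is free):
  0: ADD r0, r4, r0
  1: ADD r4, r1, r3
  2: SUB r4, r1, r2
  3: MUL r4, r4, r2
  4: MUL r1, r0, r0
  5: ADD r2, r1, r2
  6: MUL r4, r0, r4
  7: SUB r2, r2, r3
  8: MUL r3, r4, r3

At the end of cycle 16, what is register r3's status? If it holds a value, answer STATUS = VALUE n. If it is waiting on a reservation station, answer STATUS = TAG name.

STATUS = TAG Mul1

c1: issue ADD r0<-Add1 | r0:Add1,r1:9,r2:1,r3:1,r4:8
c2: issue ADD r4<-Add2 | r0:Add1,r1:9,r2:1,r3:1,r4:Add2
c3: stall | r0:Add1,r1:9,r2:1,r3:1,r4:Add2
c4: CDB Add1=17; issue SUB r4<-Add1 | r0:17,r1:9,r2:1,r3:1,r4:Add1
c5: CDB Add2=10; issue MUL r4<-Mul1 | r0:17,r1:9,r2:1,r3:1,r4:Mul1
c6: issue MUL r1<-Mul2 | r0:17,r1:Mul2,r2:1,r3:1,r4:Mul1
c7: CDB Add1=8; issue ADD r2<-Add1 | r0:17,r1:Mul2,r2:Add1,r3:1,r4:Mul1
c8: stall | r0:17,r1:Mul2,r2:Add1,r3:1,r4:Mul1
c9: stall | r0:17,r1:Mul2,r2:Add1,r3:1,r4:Mul1
c10: CDB Mul2=289; issue MUL r4<-Mul2 | r0:17,r1:289,r2:Add1,r3:1,r4:Mul2
c11: CDB Mul1=8; issue SUB r2<-Add2 | r0:17,r1:289,r2:Add2,r3:1,r4:Mul2
c12: issue MUL r3<-Mul1 | r0:17,r1:289,r2:Add2,r3:Mul1,r4:Mul2
c13: CDB Add1=290 | r0:17,r1:289,r2:Add2,r3:Mul1,r4:Mul2
c14: - | r0:17,r1:289,r2:Add2,r3:Mul1,r4:Mul2
c15: CDB Mul2=136 | r0:17,r1:289,r2:Add2,r3:Mul1,r4:136
c16: CDB Add2=289 | r0:17,r1:289,r2:289,r3:Mul1,r4:136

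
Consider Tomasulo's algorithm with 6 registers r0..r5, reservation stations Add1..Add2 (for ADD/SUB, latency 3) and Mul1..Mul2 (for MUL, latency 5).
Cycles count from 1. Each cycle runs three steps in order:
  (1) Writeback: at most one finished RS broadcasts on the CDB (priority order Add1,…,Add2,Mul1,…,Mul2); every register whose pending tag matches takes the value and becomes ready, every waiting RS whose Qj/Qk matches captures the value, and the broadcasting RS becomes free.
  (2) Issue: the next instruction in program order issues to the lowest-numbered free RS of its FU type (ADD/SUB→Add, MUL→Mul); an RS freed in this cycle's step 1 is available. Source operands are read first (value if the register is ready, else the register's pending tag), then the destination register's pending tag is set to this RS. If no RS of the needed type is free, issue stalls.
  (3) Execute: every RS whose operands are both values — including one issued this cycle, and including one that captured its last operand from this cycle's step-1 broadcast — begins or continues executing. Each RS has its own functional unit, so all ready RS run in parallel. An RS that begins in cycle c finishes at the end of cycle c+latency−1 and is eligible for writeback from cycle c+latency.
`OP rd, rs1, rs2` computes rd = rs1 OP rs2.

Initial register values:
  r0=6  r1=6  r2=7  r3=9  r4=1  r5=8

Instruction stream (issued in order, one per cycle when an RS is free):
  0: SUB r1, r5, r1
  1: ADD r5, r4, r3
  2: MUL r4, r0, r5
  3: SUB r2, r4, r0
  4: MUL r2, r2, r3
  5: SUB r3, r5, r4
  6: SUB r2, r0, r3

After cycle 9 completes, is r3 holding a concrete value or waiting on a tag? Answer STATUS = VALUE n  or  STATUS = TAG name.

c1: issue SUB r1<-Add1 | r0:6,r1:Add1,r2:7,r3:9,r4:1,r5:8
c2: issue ADD r5<-Add2 | r0:6,r1:Add1,r2:7,r3:9,r4:1,r5:Add2
c3: issue MUL r4<-Mul1 | r0:6,r1:Add1,r2:7,r3:9,r4:Mul1,r5:Add2
c4: CDB Add1=2; issue SUB r2<-Add1 | r0:6,r1:2,r2:Add1,r3:9,r4:Mul1,r5:Add2
c5: CDB Add2=10; issue MUL r2<-Mul2 | r0:6,r1:2,r2:Mul2,r3:9,r4:Mul1,r5:10
c6: issue SUB r3<-Add2 | r0:6,r1:2,r2:Mul2,r3:Add2,r4:Mul1,r5:10
c7: stall | r0:6,r1:2,r2:Mul2,r3:Add2,r4:Mul1,r5:10
c8: stall | r0:6,r1:2,r2:Mul2,r3:Add2,r4:Mul1,r5:10
c9: stall | r0:6,r1:2,r2:Mul2,r3:Add2,r4:Mul1,r5:10

STATUS = TAG Add2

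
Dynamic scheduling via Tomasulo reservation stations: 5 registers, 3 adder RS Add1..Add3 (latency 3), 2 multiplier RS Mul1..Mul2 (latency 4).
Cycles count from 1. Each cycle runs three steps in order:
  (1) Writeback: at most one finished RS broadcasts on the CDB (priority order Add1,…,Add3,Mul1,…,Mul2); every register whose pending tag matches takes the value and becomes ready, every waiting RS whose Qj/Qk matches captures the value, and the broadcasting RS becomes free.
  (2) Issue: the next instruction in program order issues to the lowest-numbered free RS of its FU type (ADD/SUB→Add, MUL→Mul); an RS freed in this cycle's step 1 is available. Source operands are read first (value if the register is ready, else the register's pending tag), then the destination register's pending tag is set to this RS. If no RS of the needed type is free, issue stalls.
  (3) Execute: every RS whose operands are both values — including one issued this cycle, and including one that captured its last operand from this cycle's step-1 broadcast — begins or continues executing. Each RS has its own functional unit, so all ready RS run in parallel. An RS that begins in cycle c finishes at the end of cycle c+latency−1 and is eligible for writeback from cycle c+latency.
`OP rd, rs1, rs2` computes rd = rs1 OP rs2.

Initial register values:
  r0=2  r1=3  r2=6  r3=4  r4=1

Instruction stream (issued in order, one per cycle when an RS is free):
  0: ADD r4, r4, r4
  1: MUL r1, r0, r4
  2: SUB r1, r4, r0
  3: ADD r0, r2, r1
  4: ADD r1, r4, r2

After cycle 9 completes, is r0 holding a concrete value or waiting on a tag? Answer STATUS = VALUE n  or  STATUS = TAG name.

c1: issue ADD r4<-Add1 | r0:2,r1:3,r2:6,r3:4,r4:Add1
c2: issue MUL r1<-Mul1 | r0:2,r1:Mul1,r2:6,r3:4,r4:Add1
c3: issue SUB r1<-Add2 | r0:2,r1:Add2,r2:6,r3:4,r4:Add1
c4: CDB Add1=2; issue ADD r0<-Add1 | r0:Add1,r1:Add2,r2:6,r3:4,r4:2
c5: issue ADD r1<-Add3 | r0:Add1,r1:Add3,r2:6,r3:4,r4:2
c6: - | r0:Add1,r1:Add3,r2:6,r3:4,r4:2
c7: CDB Add2=0 | r0:Add1,r1:Add3,r2:6,r3:4,r4:2
c8: CDB Add3=8 | r0:Add1,r1:8,r2:6,r3:4,r4:2
c9: CDB Mul1=4 | r0:Add1,r1:8,r2:6,r3:4,r4:2

STATUS = TAG Add1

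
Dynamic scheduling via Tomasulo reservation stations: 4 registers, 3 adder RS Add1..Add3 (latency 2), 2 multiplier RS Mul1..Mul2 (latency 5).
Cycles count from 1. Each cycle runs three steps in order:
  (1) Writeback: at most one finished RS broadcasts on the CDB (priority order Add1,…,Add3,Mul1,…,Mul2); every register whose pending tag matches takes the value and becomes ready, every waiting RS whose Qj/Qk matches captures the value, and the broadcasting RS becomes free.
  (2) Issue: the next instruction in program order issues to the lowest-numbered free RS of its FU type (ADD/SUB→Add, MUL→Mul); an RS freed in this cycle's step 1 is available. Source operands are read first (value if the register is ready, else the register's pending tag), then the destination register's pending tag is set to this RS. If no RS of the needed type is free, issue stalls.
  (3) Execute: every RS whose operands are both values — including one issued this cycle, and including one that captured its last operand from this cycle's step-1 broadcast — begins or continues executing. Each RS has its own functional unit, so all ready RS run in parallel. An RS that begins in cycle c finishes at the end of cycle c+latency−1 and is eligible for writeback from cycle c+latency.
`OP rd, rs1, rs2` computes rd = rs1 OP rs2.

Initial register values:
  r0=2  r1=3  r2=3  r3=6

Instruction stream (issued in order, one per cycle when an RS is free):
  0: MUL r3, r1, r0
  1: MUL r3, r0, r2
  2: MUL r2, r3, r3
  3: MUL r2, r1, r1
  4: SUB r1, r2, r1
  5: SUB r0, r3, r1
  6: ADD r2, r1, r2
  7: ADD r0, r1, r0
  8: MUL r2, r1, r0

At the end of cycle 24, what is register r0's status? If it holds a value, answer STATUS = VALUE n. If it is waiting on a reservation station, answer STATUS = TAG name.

  c1: issue MUL r3<-Mul1  regs: r0:2,r1:3,r2:3,r3:Mul1
  c2: issue MUL r3<-Mul2  regs: r0:2,r1:3,r2:3,r3:Mul2
  c3: stall  regs: r0:2,r1:3,r2:3,r3:Mul2
  c4: stall  regs: r0:2,r1:3,r2:3,r3:Mul2
  c5: stall  regs: r0:2,r1:3,r2:3,r3:Mul2
  c6: CDB Mul1=6; issue MUL r2<-Mul1  regs: r0:2,r1:3,r2:Mul1,r3:Mul2
  c7: CDB Mul2=6; issue MUL r2<-Mul2  regs: r0:2,r1:3,r2:Mul2,r3:6
  c8: issue SUB r1<-Add1  regs: r0:2,r1:Add1,r2:Mul2,r3:6
  c9: issue SUB r0<-Add2  regs: r0:Add2,r1:Add1,r2:Mul2,r3:6
  c10: issue ADD r2<-Add3  regs: r0:Add2,r1:Add1,r2:Add3,r3:6
  c11: stall  regs: r0:Add2,r1:Add1,r2:Add3,r3:6
  c12: CDB Mul1=36; stall  regs: r0:Add2,r1:Add1,r2:Add3,r3:6
  c13: CDB Mul2=9; stall  regs: r0:Add2,r1:Add1,r2:Add3,r3:6
  c14: stall  regs: r0:Add2,r1:Add1,r2:Add3,r3:6
  c15: CDB Add1=6; issue ADD r0<-Add1  regs: r0:Add1,r1:6,r2:Add3,r3:6
  c16: issue MUL r2<-Mul1  regs: r0:Add1,r1:6,r2:Mul1,r3:6
  c17: CDB Add2=0  regs: r0:Add1,r1:6,r2:Mul1,r3:6
  c18: CDB Add3=15  regs: r0:Add1,r1:6,r2:Mul1,r3:6
  c19: CDB Add1=6  regs: r0:6,r1:6,r2:Mul1,r3:6
  c20: -  regs: r0:6,r1:6,r2:Mul1,r3:6
  c21: -  regs: r0:6,r1:6,r2:Mul1,r3:6
  c22: -  regs: r0:6,r1:6,r2:Mul1,r3:6
  c23: -  regs: r0:6,r1:6,r2:Mul1,r3:6
  c24: CDB Mul1=36  regs: r0:6,r1:6,r2:36,r3:6

STATUS = VALUE 6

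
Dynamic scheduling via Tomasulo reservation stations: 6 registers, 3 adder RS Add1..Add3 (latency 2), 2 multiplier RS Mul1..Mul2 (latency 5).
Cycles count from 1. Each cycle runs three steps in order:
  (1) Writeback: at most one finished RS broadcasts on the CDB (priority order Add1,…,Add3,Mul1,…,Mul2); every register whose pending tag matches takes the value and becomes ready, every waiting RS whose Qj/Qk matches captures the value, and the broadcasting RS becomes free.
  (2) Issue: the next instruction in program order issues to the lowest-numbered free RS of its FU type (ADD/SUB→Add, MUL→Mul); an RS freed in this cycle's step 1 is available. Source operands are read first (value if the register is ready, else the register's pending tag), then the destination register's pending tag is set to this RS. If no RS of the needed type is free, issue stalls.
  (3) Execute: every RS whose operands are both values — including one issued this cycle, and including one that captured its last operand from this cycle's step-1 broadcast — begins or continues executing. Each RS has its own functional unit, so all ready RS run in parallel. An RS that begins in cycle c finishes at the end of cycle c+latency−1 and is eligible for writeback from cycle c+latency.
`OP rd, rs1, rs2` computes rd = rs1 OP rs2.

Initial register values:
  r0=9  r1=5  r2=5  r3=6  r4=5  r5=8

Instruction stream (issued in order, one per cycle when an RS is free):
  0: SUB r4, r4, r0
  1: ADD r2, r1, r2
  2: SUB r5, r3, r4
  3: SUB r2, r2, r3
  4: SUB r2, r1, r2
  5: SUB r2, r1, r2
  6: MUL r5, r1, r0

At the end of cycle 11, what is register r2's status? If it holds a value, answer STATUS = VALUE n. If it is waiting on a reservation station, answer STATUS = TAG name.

STATUS = VALUE 4

  c1: issue SUB r4<-Add1  regs: r0:9,r1:5,r2:5,r3:6,r4:Add1,r5:8
  c2: issue ADD r2<-Add2  regs: r0:9,r1:5,r2:Add2,r3:6,r4:Add1,r5:8
  c3: CDB Add1=-4; issue SUB r5<-Add1  regs: r0:9,r1:5,r2:Add2,r3:6,r4:-4,r5:Add1
  c4: CDB Add2=10; issue SUB r2<-Add2  regs: r0:9,r1:5,r2:Add2,r3:6,r4:-4,r5:Add1
  c5: CDB Add1=10; issue SUB r2<-Add1  regs: r0:9,r1:5,r2:Add1,r3:6,r4:-4,r5:10
  c6: CDB Add2=4; issue SUB r2<-Add2  regs: r0:9,r1:5,r2:Add2,r3:6,r4:-4,r5:10
  c7: issue MUL r5<-Mul1  regs: r0:9,r1:5,r2:Add2,r3:6,r4:-4,r5:Mul1
  c8: CDB Add1=1  regs: r0:9,r1:5,r2:Add2,r3:6,r4:-4,r5:Mul1
  c9: -  regs: r0:9,r1:5,r2:Add2,r3:6,r4:-4,r5:Mul1
  c10: CDB Add2=4  regs: r0:9,r1:5,r2:4,r3:6,r4:-4,r5:Mul1
  c11: -  regs: r0:9,r1:5,r2:4,r3:6,r4:-4,r5:Mul1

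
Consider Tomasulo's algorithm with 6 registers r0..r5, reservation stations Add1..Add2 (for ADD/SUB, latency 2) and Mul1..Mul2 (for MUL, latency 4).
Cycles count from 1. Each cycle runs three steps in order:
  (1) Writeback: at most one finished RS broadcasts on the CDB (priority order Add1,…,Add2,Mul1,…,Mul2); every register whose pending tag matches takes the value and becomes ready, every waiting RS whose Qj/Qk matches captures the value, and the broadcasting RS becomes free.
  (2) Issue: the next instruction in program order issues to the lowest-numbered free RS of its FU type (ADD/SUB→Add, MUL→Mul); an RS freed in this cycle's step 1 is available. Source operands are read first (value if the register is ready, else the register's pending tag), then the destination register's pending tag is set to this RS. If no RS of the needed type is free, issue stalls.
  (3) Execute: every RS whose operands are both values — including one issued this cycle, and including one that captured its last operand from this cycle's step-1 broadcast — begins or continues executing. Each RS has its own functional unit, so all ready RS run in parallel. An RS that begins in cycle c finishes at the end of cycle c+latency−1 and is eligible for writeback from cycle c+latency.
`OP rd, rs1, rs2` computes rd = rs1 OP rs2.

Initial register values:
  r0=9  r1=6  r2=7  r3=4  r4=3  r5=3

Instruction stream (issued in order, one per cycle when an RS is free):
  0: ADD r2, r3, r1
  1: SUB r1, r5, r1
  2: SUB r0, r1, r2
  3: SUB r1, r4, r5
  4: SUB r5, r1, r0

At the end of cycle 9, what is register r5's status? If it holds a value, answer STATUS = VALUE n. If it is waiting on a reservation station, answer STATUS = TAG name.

c1: issue ADD r2<-Add1 | r0:9,r1:6,r2:Add1,r3:4,r4:3,r5:3
c2: issue SUB r1<-Add2 | r0:9,r1:Add2,r2:Add1,r3:4,r4:3,r5:3
c3: CDB Add1=10; issue SUB r0<-Add1 | r0:Add1,r1:Add2,r2:10,r3:4,r4:3,r5:3
c4: CDB Add2=-3; issue SUB r1<-Add2 | r0:Add1,r1:Add2,r2:10,r3:4,r4:3,r5:3
c5: stall | r0:Add1,r1:Add2,r2:10,r3:4,r4:3,r5:3
c6: CDB Add1=-13; issue SUB r5<-Add1 | r0:-13,r1:Add2,r2:10,r3:4,r4:3,r5:Add1
c7: CDB Add2=0 | r0:-13,r1:0,r2:10,r3:4,r4:3,r5:Add1
c8: - | r0:-13,r1:0,r2:10,r3:4,r4:3,r5:Add1
c9: CDB Add1=13 | r0:-13,r1:0,r2:10,r3:4,r4:3,r5:13

STATUS = VALUE 13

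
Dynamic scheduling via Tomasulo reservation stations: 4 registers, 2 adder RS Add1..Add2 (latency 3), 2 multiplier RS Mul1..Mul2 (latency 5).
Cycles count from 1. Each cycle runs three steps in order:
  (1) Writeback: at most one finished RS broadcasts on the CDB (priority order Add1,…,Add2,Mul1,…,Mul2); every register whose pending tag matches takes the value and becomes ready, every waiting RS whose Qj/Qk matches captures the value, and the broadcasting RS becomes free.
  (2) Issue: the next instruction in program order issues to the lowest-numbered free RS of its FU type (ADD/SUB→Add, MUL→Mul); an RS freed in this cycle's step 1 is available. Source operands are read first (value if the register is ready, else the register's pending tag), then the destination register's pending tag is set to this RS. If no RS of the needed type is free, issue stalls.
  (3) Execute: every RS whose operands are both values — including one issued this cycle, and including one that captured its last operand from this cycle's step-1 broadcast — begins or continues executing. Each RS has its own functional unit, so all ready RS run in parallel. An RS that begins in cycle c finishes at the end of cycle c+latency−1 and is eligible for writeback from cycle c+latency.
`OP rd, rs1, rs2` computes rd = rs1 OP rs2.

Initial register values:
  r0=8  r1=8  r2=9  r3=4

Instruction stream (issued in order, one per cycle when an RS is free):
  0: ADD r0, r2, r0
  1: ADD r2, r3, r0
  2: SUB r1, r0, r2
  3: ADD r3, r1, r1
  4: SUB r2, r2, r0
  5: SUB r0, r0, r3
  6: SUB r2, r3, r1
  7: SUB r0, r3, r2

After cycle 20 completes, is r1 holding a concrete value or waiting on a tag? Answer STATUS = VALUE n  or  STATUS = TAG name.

c1: issue ADD r0<-Add1 | r0:Add1,r1:8,r2:9,r3:4
c2: issue ADD r2<-Add2 | r0:Add1,r1:8,r2:Add2,r3:4
c3: stall | r0:Add1,r1:8,r2:Add2,r3:4
c4: CDB Add1=17; issue SUB r1<-Add1 | r0:17,r1:Add1,r2:Add2,r3:4
c5: stall | r0:17,r1:Add1,r2:Add2,r3:4
c6: stall | r0:17,r1:Add1,r2:Add2,r3:4
c7: CDB Add2=21; issue ADD r3<-Add2 | r0:17,r1:Add1,r2:21,r3:Add2
c8: stall | r0:17,r1:Add1,r2:21,r3:Add2
c9: stall | r0:17,r1:Add1,r2:21,r3:Add2
c10: CDB Add1=-4; issue SUB r2<-Add1 | r0:17,r1:-4,r2:Add1,r3:Add2
c11: stall | r0:17,r1:-4,r2:Add1,r3:Add2
c12: stall | r0:17,r1:-4,r2:Add1,r3:Add2
c13: CDB Add1=4; issue SUB r0<-Add1 | r0:Add1,r1:-4,r2:4,r3:Add2
c14: CDB Add2=-8; issue SUB r2<-Add2 | r0:Add1,r1:-4,r2:Add2,r3:-8
c15: stall | r0:Add1,r1:-4,r2:Add2,r3:-8
c16: stall | r0:Add1,r1:-4,r2:Add2,r3:-8
c17: CDB Add1=25; issue SUB r0<-Add1 | r0:Add1,r1:-4,r2:Add2,r3:-8
c18: CDB Add2=-4 | r0:Add1,r1:-4,r2:-4,r3:-8
c19: - | r0:Add1,r1:-4,r2:-4,r3:-8
c20: - | r0:Add1,r1:-4,r2:-4,r3:-8

STATUS = VALUE -4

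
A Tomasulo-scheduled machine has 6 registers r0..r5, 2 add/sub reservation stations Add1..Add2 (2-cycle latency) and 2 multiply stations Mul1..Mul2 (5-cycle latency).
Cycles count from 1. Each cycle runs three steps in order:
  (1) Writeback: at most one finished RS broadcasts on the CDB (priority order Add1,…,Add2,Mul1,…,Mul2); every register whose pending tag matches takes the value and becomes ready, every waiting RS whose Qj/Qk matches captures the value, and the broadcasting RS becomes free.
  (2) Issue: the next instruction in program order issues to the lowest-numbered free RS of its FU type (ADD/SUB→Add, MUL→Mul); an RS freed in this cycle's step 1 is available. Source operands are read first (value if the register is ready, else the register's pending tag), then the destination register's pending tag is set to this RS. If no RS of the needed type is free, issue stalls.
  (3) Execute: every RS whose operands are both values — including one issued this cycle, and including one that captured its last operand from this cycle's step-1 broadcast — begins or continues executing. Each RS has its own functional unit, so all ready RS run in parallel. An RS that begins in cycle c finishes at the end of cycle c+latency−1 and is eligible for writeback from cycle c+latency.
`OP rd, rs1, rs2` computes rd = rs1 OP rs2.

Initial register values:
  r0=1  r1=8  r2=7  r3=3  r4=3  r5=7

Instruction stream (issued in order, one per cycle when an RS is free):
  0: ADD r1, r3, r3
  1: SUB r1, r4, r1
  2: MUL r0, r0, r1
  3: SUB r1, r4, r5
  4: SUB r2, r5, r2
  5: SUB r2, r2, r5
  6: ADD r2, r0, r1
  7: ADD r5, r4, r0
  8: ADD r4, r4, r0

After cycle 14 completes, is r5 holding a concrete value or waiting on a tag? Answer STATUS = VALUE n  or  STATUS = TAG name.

cycle 1: issue ADD r1<-Add1 // r0:1,r1:Add1,r2:7,r3:3,r4:3,r5:7
cycle 2: issue SUB r1<-Add2 // r0:1,r1:Add2,r2:7,r3:3,r4:3,r5:7
cycle 3: CDB Add1=6; issue MUL r0<-Mul1 // r0:Mul1,r1:Add2,r2:7,r3:3,r4:3,r5:7
cycle 4: issue SUB r1<-Add1 // r0:Mul1,r1:Add1,r2:7,r3:3,r4:3,r5:7
cycle 5: CDB Add2=-3; issue SUB r2<-Add2 // r0:Mul1,r1:Add1,r2:Add2,r3:3,r4:3,r5:7
cycle 6: CDB Add1=-4; issue SUB r2<-Add1 // r0:Mul1,r1:-4,r2:Add1,r3:3,r4:3,r5:7
cycle 7: CDB Add2=0; issue ADD r2<-Add2 // r0:Mul1,r1:-4,r2:Add2,r3:3,r4:3,r5:7
cycle 8: stall // r0:Mul1,r1:-4,r2:Add2,r3:3,r4:3,r5:7
cycle 9: CDB Add1=-7; issue ADD r5<-Add1 // r0:Mul1,r1:-4,r2:Add2,r3:3,r4:3,r5:Add1
cycle 10: CDB Mul1=-3; stall // r0:-3,r1:-4,r2:Add2,r3:3,r4:3,r5:Add1
cycle 11: stall // r0:-3,r1:-4,r2:Add2,r3:3,r4:3,r5:Add1
cycle 12: CDB Add1=0; issue ADD r4<-Add1 // r0:-3,r1:-4,r2:Add2,r3:3,r4:Add1,r5:0
cycle 13: CDB Add2=-7 // r0:-3,r1:-4,r2:-7,r3:3,r4:Add1,r5:0
cycle 14: CDB Add1=0 // r0:-3,r1:-4,r2:-7,r3:3,r4:0,r5:0

STATUS = VALUE 0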